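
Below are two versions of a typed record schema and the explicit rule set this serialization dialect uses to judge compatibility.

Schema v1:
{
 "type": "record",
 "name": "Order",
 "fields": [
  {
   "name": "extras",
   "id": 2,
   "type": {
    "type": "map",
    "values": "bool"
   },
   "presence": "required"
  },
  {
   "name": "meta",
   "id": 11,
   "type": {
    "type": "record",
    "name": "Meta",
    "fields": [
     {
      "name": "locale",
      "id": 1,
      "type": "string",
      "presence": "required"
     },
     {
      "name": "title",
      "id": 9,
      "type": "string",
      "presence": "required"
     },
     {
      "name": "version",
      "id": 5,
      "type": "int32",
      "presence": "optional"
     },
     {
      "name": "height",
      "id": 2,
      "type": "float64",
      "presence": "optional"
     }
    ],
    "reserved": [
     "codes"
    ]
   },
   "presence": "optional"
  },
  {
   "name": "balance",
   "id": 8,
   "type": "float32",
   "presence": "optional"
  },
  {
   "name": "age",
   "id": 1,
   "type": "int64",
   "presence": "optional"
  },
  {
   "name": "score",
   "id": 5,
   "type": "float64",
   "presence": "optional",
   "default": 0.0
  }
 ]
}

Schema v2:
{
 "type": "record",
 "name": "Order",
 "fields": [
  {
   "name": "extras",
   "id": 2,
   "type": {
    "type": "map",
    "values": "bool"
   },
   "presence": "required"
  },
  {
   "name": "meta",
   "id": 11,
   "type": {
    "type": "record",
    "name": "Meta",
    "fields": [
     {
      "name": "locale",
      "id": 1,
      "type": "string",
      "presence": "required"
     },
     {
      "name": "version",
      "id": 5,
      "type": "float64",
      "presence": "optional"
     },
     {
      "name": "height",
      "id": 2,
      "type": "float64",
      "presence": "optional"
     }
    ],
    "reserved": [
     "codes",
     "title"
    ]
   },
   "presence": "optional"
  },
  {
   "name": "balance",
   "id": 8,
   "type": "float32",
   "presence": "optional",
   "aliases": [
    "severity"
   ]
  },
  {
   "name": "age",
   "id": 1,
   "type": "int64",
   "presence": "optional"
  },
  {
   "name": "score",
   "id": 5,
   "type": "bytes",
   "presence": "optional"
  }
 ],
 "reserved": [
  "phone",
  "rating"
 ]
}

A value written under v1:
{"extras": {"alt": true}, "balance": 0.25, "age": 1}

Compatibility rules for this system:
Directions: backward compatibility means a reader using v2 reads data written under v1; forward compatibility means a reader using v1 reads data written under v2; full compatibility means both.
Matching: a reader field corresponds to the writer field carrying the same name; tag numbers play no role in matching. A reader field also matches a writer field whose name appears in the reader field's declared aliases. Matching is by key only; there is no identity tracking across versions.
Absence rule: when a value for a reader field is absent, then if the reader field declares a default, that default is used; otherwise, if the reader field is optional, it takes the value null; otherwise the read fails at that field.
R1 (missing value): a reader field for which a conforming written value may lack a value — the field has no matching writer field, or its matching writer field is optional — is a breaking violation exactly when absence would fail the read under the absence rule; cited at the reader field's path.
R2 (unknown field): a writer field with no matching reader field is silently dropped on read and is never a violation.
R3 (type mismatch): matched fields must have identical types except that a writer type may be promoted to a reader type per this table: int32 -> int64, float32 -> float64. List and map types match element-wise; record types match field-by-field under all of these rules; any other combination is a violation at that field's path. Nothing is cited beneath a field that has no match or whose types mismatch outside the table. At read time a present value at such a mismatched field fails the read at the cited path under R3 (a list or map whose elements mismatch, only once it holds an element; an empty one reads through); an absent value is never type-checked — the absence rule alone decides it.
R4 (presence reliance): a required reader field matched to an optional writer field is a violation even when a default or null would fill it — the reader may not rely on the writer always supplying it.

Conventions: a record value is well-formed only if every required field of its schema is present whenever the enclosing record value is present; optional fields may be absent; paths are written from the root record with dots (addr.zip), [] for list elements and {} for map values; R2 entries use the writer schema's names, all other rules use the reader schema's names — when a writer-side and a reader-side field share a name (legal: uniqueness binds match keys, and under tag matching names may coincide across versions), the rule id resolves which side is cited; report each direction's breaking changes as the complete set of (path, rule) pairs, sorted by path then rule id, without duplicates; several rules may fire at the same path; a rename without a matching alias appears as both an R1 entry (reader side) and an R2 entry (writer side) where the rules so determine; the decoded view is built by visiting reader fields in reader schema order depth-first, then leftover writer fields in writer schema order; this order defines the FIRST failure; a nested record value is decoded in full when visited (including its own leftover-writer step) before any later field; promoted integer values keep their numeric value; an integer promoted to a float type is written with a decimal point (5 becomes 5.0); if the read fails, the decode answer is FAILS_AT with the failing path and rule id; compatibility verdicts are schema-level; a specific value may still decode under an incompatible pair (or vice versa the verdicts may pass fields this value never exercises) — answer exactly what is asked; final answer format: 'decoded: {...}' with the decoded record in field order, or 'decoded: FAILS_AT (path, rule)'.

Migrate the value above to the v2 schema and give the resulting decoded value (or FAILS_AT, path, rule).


arrows below run writer -> reader for Order
decode (reader v2):
  extras := {"alt": true}
  meta := null (not supplied -> null)
  balance := 0.25
  age := 1
  score := null (not supplied -> null)
  => decoded: {"extras": {"alt": true}, "meta": null, "balance": 0.25, "age": 1, "score": null}
the other Order changes do not affect what is asked:
  field version in record Meta: type int32 changed to float64 -> changes Order's schema-level verdicts only — the decode of this value is the same
  removed field title from record Meta (its key "title" joins the reserved list) -> changes Order's schema-level verdicts only — the decode of this value is the same

decoded: {"extras": {"alt": true}, "meta": null, "balance": 0.25, "age": 1, "score": null}


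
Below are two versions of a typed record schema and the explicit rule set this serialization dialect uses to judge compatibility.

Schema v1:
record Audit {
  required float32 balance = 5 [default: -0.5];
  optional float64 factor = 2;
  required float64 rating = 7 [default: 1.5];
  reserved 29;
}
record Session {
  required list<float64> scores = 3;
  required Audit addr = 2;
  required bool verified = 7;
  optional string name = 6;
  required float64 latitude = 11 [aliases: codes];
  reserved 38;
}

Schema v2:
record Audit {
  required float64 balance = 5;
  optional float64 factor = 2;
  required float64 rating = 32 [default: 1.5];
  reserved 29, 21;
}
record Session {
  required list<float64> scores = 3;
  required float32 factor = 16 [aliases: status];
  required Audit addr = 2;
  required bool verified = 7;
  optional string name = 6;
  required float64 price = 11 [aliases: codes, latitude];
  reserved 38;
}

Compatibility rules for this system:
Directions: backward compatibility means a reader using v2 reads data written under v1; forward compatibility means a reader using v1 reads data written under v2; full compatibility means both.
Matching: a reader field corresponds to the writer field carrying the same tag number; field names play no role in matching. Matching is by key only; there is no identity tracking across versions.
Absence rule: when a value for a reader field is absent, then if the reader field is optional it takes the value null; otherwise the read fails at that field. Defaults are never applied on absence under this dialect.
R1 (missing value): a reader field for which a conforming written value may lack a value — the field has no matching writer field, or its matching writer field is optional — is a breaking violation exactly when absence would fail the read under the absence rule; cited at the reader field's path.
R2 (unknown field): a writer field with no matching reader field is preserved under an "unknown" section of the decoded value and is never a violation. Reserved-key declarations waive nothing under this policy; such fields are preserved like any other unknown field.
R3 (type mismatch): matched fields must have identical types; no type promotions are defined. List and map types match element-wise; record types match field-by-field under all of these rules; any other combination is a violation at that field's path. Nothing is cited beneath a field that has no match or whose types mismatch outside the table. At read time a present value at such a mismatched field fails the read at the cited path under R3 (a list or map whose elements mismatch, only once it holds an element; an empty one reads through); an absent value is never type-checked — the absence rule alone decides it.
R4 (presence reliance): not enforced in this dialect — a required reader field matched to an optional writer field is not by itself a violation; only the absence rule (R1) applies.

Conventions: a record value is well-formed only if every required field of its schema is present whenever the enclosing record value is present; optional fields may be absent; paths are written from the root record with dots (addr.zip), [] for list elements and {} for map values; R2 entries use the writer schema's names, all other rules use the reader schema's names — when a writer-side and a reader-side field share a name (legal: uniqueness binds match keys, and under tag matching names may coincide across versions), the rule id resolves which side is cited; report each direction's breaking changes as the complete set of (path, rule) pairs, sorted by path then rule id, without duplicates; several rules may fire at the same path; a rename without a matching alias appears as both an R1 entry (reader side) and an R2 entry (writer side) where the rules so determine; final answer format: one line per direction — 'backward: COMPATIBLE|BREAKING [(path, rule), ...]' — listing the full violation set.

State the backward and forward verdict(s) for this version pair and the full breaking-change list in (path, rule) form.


in Session below, arrows point writer -> reader
backward for Session (reader v2, writer v1):
  writer required, list<float64> -> list<float64>: reader scores maps from writer scores
  factor: no writer-side match
  writer required, Audit -> Audit: reader addr maps from writer addr
  writer required, bool -> bool: reader verified maps from writer verified
  writer optional, string -> string: reader name maps from writer name
  writer required, float64 -> float64: reader price maps from writer latitude
  writer required, float32 -> float64: reader addr.balance maps from writer addr.balance
  writer optional, float64 -> float64: reader addr.factor maps from writer addr.factor
  addr.rating: no writer-side match
  writer addr.rating: unknown to reader
  violation R3 at addr.balance
  violation R1 at addr.rating
  violation R1 at factor
  => backward verdict for Session: BREAKING, 3 violation(s)
forward for Session (reader v1, writer v2):
  writer required, list<float64> -> list<float64>: reader scores maps from writer scores
  writer required, Audit -> Audit: reader addr maps from writer addr
  writer required, bool -> bool: reader verified maps from writer verified
  writer optional, string -> string: reader name maps from writer name
  writer required, float64 -> float64: reader latitude maps from writer price
  writer factor: unknown to reader
  writer required, float64 -> float32: reader addr.balance maps from writer addr.balance
  writer optional, float64 -> float64: reader addr.factor maps from writer addr.factor
  addr.rating: no writer-side match
  writer addr.rating: unknown to reader
  violation R3 at addr.balance
  violation R1 at addr.rating
  => forward verdict for Session: BREAKING, 2 violation(s)

backward: BREAKING [(addr.balance, R3), (addr.rating, R1), (factor, R1)]; forward: BREAKING [(addr.balance, R3), (addr.rating, R1)]


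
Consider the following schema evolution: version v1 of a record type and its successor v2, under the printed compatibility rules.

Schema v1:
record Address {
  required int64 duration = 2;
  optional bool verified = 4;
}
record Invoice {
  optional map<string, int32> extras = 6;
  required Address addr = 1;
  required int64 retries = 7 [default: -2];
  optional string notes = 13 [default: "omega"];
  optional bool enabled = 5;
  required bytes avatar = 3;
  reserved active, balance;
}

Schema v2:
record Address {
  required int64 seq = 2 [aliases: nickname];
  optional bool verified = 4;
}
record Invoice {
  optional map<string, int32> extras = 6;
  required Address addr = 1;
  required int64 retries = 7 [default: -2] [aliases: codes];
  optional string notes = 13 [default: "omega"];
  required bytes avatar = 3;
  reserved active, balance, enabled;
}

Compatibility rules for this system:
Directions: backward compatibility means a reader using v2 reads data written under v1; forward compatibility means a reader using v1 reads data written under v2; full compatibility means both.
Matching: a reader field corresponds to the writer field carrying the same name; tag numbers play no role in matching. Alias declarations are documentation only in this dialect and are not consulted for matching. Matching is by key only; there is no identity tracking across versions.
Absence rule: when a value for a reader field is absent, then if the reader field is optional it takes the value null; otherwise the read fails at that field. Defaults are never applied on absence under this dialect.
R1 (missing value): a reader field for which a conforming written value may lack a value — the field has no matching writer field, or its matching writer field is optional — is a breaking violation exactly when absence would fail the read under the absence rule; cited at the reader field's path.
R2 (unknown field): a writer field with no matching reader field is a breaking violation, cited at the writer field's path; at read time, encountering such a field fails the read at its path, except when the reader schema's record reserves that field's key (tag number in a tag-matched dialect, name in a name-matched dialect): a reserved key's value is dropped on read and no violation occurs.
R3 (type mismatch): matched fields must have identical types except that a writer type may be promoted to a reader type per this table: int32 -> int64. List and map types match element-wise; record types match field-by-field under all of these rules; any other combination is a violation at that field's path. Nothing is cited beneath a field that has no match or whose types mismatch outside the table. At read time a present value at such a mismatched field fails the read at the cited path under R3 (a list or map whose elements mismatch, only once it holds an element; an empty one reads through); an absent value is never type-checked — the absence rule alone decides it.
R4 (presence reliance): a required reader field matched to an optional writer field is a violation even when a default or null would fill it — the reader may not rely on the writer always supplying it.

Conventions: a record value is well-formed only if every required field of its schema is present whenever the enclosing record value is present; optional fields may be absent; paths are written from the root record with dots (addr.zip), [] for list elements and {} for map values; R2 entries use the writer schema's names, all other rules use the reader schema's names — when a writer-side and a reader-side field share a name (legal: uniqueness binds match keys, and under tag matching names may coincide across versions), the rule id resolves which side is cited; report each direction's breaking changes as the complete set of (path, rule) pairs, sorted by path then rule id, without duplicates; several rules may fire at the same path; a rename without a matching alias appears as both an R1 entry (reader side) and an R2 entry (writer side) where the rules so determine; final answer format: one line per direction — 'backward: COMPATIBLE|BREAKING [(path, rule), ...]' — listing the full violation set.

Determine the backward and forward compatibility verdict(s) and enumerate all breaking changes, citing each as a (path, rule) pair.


arrows below run writer -> reader for Invoice
backward analysis of Invoice with v2 as reader and v1 as writer:
  map<string, int32> -> map<string, int32>, writer optional: extras aligns to extras
  Address -> Address, writer required: addr aligns to addr
  int64 -> int64, writer required: retries aligns to retries
  string -> string, writer optional: notes aligns to notes
  bytes -> bytes, writer required: avatar aligns to avatar
  leftover writer field: enabled
  addr.seq has no writer counterpart
  bool -> bool, writer optional: addr.verified aligns to addr.verified
  leftover writer field: addr.duration
  rule R2 violated at addr.duration
  rule R1 violated at addr.seq
  backward on Invoice therefore BREAKING (2)
forward analysis of Invoice with v1 as reader and v2 as writer:
  map<string, int32> -> map<string, int32>, writer optional: extras aligns to extras
  Address -> Address, writer required: addr aligns to addr
  int64 -> int64, writer required: retries aligns to retries
  string -> string, writer optional: notes aligns to notes
  enabled has no writer counterpart
  bytes -> bytes, writer required: avatar aligns to avatar
  addr.duration has no writer counterpart
  bool -> bool, writer optional: addr.verified aligns to addr.verified
  leftover writer field: addr.seq
  rule R1 violated at addr.duration
  rule R2 violated at addr.seq
  forward on Invoice therefore BREAKING (2)

backward: BREAKING [(addr.duration, R2), (addr.seq, R1)]; forward: BREAKING [(addr.duration, R1), (addr.seq, R2)]


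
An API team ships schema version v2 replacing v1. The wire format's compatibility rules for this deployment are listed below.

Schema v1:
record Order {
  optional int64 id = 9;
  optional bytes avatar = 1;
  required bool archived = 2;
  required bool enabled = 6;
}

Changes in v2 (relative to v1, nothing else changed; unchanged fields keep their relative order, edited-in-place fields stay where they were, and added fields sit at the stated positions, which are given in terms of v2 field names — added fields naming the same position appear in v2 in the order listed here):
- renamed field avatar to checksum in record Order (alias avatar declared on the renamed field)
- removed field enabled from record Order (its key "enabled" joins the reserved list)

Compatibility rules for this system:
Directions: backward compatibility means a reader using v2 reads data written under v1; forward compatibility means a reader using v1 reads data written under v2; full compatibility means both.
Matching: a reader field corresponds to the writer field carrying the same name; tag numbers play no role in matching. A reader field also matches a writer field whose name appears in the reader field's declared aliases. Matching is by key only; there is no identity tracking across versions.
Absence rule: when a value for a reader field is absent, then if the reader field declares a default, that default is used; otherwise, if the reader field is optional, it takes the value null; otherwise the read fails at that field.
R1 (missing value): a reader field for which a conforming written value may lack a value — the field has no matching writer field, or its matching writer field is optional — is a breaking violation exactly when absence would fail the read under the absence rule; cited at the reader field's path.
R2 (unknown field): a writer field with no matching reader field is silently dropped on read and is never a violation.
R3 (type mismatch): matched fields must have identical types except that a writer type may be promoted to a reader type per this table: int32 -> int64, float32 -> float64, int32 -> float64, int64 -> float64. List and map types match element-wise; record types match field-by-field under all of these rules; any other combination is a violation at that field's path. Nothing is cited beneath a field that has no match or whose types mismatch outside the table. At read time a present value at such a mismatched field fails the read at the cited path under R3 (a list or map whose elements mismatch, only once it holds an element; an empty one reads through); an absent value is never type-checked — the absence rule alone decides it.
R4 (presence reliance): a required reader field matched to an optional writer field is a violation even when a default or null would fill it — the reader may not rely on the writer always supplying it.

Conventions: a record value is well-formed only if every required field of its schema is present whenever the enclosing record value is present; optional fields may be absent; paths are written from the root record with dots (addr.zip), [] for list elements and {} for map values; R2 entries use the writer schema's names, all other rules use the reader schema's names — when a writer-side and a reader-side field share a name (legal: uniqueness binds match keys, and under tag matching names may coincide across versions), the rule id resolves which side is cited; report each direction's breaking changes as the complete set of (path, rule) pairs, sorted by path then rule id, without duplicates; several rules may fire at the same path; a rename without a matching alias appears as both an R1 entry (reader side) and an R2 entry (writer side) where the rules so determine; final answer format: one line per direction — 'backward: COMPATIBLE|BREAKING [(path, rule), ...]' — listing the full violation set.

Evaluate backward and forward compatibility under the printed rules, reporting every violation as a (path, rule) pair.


arrows below run writer -> reader for Order
backward for Order (reader v2, writer v1):
  id: paired with writer id (int64 -> int64; writer optional)
  checksum: paired with writer avatar (bytes -> bytes; writer optional)
  archived: paired with writer archived (bool -> bool; writer required)
  leftover writer field: enabled
  => backward: COMPATIBLE
forward for Order (reader v1, writer v2):
  id: paired with writer id (int64 -> int64; writer optional)
  no writer field matches reader avatar
  archived: paired with writer archived (bool -> bool; writer required)
  no writer field matches reader enabled
  leftover writer field: checksum
  violation R1 at enabled
  forward on Order therefore BREAKING (1)

backward: COMPATIBLE []; forward: BREAKING [(enabled, R1)]


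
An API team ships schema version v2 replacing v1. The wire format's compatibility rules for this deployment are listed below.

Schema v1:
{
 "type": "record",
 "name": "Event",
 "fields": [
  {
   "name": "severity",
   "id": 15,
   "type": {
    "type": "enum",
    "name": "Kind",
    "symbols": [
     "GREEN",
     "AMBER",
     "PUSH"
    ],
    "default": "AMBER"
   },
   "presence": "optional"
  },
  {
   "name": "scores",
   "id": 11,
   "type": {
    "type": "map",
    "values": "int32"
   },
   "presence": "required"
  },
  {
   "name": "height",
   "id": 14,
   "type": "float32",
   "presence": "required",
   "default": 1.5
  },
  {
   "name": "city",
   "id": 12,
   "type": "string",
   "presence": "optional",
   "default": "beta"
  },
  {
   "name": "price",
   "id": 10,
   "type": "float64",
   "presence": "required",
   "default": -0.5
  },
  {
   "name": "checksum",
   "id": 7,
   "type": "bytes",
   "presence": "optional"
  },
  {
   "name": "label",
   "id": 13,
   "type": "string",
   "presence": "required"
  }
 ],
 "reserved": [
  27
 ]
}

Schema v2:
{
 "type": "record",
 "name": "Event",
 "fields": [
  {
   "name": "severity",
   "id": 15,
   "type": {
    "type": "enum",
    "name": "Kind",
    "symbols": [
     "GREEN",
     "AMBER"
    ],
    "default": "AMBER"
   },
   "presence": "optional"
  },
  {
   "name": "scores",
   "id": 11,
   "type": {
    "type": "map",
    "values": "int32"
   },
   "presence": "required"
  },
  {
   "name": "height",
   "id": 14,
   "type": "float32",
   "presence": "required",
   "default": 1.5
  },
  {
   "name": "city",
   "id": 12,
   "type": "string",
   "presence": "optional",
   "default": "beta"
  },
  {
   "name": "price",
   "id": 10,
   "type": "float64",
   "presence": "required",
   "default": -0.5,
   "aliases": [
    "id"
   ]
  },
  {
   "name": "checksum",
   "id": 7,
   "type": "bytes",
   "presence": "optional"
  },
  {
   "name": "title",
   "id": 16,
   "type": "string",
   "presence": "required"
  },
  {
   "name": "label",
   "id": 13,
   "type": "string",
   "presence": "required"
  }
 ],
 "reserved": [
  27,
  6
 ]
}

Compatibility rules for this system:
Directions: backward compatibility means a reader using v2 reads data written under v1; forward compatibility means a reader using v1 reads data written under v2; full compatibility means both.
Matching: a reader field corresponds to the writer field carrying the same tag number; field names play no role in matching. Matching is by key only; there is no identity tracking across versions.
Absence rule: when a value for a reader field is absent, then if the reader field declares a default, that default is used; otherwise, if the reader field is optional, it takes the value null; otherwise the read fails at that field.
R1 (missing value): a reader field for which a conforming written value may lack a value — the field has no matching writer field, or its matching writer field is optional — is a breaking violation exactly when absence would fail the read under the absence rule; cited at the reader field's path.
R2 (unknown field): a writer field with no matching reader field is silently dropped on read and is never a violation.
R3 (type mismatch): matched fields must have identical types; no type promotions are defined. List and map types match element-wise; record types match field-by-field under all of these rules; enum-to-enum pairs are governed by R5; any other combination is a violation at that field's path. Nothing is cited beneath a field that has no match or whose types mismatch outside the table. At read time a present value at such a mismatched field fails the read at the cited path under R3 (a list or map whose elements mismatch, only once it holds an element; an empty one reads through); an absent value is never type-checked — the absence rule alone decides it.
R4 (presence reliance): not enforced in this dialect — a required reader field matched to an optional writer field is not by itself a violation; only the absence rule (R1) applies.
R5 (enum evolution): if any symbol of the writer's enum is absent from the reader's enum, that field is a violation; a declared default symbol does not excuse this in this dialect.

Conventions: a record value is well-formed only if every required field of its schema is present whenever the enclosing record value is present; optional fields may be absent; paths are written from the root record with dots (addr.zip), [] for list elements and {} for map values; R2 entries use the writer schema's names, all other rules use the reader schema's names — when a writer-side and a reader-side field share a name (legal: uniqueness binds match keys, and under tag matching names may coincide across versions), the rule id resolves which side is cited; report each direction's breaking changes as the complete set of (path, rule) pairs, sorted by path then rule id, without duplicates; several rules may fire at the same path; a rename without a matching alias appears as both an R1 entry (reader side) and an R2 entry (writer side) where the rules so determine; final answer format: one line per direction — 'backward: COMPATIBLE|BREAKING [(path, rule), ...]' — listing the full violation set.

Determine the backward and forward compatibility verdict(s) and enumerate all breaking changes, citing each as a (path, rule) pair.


backward: BREAKING [(severity, R5), (title, R1)]; forward: COMPATIBLE []

the writer's type comes first in each Event pair
backward analysis of Event with v2 as reader and v1 as writer:
  writer optional, Kind -> Kind: reader severity maps from writer severity
  writer required, map<string, int32> -> map<string, int32>: reader scores maps from writer scores
  writer required, float32 -> float32: reader height maps from writer height
  writer optional, string -> string: reader city maps from writer city
  writer required, float64 -> float64: reader price maps from writer price
  writer optional, bytes -> bytes: reader checksum maps from writer checksum
  title: no writer-side match
  writer required, string -> string: reader label maps from writer label
  rule R5 violated at severity
  rule R1 violated at title
  backward on Event therefore BREAKING (2)
forward analysis of Event with v1 as reader and v2 as writer:
  writer optional, Kind -> Kind: reader severity maps from writer severity
  writer required, map<string, int32> -> map<string, int32>: reader scores maps from writer scores
  writer required, float32 -> float32: reader height maps from writer height
  writer optional, string -> string: reader city maps from writer city
  writer required, float64 -> float64: reader price maps from writer price
  writer optional, bytes -> bytes: reader checksum maps from writer checksum
  writer required, string -> string: reader label maps from writer label
  leftover writer field: title
  nothing fires on Event: forward is COMPATIBLE


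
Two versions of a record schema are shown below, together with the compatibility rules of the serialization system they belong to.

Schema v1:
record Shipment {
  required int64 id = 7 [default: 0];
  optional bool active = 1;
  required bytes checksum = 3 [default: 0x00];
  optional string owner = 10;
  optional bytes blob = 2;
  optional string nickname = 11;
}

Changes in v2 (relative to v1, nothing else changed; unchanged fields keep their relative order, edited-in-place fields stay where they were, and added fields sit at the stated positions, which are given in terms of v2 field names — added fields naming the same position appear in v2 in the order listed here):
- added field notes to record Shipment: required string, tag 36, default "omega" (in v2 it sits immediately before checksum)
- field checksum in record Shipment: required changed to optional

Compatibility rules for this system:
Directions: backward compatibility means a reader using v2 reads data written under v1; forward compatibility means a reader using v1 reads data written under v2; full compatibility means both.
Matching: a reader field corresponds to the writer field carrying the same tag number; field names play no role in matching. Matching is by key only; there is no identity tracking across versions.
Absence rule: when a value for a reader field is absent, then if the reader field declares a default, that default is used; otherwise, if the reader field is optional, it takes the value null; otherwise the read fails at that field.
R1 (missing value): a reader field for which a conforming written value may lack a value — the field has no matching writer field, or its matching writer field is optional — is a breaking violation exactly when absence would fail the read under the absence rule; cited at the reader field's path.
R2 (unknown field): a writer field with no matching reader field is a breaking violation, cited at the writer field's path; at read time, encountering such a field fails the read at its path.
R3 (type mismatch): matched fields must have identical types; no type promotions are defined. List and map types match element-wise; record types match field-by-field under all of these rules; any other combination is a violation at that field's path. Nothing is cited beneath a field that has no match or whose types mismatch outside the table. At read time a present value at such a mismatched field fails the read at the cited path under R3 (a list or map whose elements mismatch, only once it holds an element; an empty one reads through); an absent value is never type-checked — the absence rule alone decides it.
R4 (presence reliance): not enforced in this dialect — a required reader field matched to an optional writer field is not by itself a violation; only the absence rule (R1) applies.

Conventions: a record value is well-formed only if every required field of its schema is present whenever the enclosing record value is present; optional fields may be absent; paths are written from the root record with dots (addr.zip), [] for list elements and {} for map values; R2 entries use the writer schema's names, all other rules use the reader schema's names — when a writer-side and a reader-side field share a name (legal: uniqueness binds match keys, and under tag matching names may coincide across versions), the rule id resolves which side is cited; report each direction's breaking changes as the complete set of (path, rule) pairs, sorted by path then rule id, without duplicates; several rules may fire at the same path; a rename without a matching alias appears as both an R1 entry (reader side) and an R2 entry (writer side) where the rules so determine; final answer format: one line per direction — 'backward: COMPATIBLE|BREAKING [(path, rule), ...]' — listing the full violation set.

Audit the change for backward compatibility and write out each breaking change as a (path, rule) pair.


backward: COMPATIBLE []

each type pair in Shipment: writer, then reader
checking backward for Shipment: reader v2 against writer v1:
  id <- id (int64 -> int64, writer required)
  active <- active (bool -> bool, writer optional)
  notes: no writer-side match
  checksum <- checksum (bytes -> bytes, writer required)
  owner <- owner (string -> string, writer optional)
  blob <- blob (bytes -> bytes, writer optional)
  nickname <- nickname (string -> string, writer optional)
  => no violations; backward on Shipment: COMPATIBLE
remaining Shipment differences; none change what is asked:
  added field notes to record Shipment: required string, tag 36, default "omega" (in v2 it sits immediately before checksum) -> fires only in the forward direction of Shipment, which is not asked here
  field checksum in record Shipment: required changed to optional -> no rule fires on it in Shipment's dialect; the asked verdict holds


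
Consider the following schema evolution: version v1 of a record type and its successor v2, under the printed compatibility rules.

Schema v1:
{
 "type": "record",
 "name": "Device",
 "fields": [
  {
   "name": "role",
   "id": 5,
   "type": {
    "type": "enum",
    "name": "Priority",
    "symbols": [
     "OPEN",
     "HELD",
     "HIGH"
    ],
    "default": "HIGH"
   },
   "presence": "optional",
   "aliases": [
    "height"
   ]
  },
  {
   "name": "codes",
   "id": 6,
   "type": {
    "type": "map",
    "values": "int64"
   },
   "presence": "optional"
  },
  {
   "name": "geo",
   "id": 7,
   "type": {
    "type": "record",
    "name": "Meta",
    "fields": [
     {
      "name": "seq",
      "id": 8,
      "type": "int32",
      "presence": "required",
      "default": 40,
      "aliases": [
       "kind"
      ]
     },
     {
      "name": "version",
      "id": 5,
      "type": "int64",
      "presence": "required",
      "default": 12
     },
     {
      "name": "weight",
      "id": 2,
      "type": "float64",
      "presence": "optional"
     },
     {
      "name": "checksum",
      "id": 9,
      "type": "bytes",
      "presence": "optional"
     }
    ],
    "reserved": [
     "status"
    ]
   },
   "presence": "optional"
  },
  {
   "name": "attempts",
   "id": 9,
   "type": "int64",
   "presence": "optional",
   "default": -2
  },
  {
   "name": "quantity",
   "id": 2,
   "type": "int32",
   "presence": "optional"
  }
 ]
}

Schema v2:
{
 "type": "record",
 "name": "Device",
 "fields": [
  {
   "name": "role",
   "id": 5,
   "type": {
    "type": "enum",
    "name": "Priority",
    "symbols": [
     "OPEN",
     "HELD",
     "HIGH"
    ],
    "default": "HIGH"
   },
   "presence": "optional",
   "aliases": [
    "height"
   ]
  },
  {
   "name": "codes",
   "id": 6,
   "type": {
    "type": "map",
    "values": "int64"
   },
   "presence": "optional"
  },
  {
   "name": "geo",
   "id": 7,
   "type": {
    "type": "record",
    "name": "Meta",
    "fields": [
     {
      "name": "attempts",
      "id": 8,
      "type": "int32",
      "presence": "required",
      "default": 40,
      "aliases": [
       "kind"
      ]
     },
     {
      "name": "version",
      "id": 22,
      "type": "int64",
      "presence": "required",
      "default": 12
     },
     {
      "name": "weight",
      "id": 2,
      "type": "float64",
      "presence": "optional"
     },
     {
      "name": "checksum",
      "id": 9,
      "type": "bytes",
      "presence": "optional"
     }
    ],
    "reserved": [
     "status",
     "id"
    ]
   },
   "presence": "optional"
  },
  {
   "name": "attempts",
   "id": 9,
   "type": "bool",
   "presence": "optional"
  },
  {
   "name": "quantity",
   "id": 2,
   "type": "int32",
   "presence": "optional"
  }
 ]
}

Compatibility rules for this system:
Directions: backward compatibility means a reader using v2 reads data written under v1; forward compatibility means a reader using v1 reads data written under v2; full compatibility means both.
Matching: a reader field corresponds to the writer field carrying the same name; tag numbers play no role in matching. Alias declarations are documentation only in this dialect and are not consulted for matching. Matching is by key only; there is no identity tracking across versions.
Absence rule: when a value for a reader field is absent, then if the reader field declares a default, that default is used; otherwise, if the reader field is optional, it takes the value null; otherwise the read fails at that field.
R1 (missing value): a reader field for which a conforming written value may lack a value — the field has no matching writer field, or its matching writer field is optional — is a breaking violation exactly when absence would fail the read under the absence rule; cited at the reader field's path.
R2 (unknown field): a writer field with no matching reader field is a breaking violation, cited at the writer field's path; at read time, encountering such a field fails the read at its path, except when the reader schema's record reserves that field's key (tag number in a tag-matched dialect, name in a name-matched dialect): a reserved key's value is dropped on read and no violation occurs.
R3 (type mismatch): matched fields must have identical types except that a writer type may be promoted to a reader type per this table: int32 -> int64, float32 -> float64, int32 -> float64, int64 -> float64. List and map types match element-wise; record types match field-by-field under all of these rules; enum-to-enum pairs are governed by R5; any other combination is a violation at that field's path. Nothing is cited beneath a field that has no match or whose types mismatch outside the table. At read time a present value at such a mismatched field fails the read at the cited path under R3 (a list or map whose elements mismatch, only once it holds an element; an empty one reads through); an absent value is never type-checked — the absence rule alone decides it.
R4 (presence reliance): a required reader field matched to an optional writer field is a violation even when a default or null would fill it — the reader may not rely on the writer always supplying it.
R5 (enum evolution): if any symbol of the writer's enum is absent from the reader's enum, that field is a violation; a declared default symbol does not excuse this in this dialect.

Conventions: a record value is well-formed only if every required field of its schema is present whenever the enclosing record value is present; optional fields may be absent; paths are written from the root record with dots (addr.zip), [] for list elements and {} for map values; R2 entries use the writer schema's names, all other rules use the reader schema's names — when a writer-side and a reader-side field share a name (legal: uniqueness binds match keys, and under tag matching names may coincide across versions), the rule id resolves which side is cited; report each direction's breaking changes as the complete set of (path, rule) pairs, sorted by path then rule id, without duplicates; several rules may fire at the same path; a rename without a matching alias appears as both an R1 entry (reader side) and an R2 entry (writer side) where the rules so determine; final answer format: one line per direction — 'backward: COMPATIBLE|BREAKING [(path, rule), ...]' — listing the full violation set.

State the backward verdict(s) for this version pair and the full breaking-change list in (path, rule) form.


in Device below, arrows point writer -> reader
backward pass over Device, reader schema v2, writer schema v1:
  writer optional, Priority -> Priority: reader role maps from writer role
  writer optional, map<string, int64> -> map<string, int64>: reader codes maps from writer codes
  writer optional, Meta -> Meta: reader geo maps from writer geo
  writer optional, int64 -> bool: reader attempts maps from writer attempts
  writer optional, int32 -> int32: reader quantity maps from writer quantity
  geo.attempts: no writer-side match
  writer required, int64 -> int64: reader geo.version maps from writer geo.version
  writer optional, float64 -> float64: reader geo.weight maps from writer geo.weight
  writer optional, bytes -> bytes: reader geo.checksum maps from writer geo.checksum
  leftover writer field: geo.seq
  breaking: (attempts, R3)
  breaking: (geo.seq, R2)
  backward on Device therefore BREAKING (2)
the rest of the Device diff is inert for this question:
  field version in record Meta: tag 5 changed to 22 -> no rule fires on it in Device's dialect; the asked verdict holds

backward: BREAKING [(attempts, R3), (geo.seq, R2)]
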